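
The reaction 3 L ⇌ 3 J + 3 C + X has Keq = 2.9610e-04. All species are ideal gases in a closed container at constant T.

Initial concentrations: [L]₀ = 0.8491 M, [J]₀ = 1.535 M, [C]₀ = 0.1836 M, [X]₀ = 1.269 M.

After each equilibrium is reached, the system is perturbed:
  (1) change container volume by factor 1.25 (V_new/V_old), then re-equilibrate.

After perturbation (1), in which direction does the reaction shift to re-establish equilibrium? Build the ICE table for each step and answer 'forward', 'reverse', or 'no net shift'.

Q₀ = 0.0464 vs Keq = 2.9610e-04 ⇒ Q>K, reverse
Step 1:
                    L           J           C           X
  init         0.8491       1.535      0.1836       1.269
  Δ            0.1394     -0.1394     -0.1394    -0.04648
  eq           0.9885       1.396     0.04415       1.223
  solve Keq expr → x = -0.04648; check Q = 2.9610e-04
Then change container volume by factor 1.25 (V_new/V_old).
Step 2:
                    L           J           C           X
  init         0.7908       1.116     0.03532       0.978
  Δ          -0.01106     0.01106     0.01106    0.003686
  eq           0.7798       1.128     0.04638      0.9817
  solve Keq expr → x = 0.003686; check Q = 2.9610e-04

Direction: forward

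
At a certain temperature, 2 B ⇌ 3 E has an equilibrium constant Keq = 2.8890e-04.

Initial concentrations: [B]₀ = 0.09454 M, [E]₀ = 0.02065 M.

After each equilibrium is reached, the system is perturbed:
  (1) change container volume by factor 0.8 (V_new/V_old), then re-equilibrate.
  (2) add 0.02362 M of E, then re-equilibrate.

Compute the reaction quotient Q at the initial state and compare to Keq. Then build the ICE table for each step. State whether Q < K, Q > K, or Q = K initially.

Q₀ = 9.8521e-04 vs Keq = 2.8890e-04 ⇒ Q>K, reverse
Step 1:
                   B          E
  Initial    0.09454    0.02065
  Change    0.004343  -0.006514
  Equil      0.09888    0.01414
  solve Keq expr → x = -0.002171; check Q = 2.8890e-04
Then change container volume by factor 0.8 (V_new/V_old).
Step 2:
                   B          E
  Initial     0.1236    0.01767
  Change  7.9744e-04  -0.001196
  Equil       0.1244    0.01647
  solve Keq expr → x = -3.9872e-04; check Q = 2.8890e-04
Then add 0.02362 M of E.
Step 3:
                   B          E
  Initial     0.1244    0.04009
  Change     0.01489   -0.02233
  Equil       0.1393    0.01776
  solve Keq expr → x = -0.007444; check Q = 2.8890e-04

Q₀ = 9.8521e-04; Q > K (proceeds reverse)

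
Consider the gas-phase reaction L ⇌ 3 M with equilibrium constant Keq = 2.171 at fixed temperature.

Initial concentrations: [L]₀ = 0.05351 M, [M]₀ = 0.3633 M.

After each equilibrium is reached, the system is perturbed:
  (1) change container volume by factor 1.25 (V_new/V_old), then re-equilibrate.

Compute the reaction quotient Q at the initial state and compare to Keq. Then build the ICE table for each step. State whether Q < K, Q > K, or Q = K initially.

Q₀ = 0.8961 vs Keq = 2.171 ⇒ Q<K, forward
Step 1:
                  L         M
  I         0.05351    0.3633
  C        -0.01918   0.05754
  E         0.03433    0.4208
  solve Keq expr → x = 0.01918; check Q = 2.171
Then change container volume by factor 1.25 (V_new/V_old).
Step 2:
                  L         M
  I         0.02746    0.3367
  C         -0.0066    0.0198
  E         0.02086    0.3565
  solve Keq expr → x = 0.0066; check Q = 2.171

Q₀ = 0.8961; Q < K (proceeds forward)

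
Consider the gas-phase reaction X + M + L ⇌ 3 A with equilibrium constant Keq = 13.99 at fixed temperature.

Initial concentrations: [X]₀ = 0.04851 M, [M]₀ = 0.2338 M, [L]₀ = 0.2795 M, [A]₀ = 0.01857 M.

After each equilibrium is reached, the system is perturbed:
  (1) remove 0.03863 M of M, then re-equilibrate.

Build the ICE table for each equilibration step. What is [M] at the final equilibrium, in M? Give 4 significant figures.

[M]_eq = 0.1528 M

Q₀ = 0.00202 vs Keq = 13.99 ⇒ Q<K, forward
Step 1:
                  X         M         L         A
  Initial   0.04851    0.2338    0.2795   0.01857
  Change   -0.04331  -0.04331  -0.04331    0.1299
  Equil    0.005202    0.1905    0.2362    0.1485
  solve Keq expr → x = 0.04331; check Q = 13.99
Then remove 0.03863 M of M.
Step 2:
                  X         M         L         A
  Initial  0.005202    0.1519    0.2362    0.1485
  Change  9.0974e-04 9.0974e-04 9.0974e-04 -0.002729
  Equil    0.006112    0.1528    0.2371    0.1458
  solve Keq expr → x = -9.0974e-04; check Q = 13.99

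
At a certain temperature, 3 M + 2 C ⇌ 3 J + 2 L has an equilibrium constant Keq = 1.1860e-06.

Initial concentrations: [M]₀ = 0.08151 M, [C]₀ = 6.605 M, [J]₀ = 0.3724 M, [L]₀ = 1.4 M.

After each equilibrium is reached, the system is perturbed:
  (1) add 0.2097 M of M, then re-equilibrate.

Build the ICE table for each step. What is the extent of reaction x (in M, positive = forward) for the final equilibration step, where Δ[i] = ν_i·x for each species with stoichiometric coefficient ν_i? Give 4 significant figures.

x = 0.002311 M

Q₀ = 4.285 vs Keq = 1.1860e-06 ⇒ Q>K, reverse
Step 1:
                  M         C         J         L
  I         0.08151     6.605    0.3724       1.4
  C          0.3573    0.2382   -0.3573   -0.2382
  E          0.4388     6.843   0.01515     1.162
  solve Keq expr → x = -0.1191; check Q = 1.1860e-06
Then add 0.2097 M of M.
Step 2:
                  M         C         J         L
  I          0.6485     6.843   0.01515     1.162
  C       -0.006932 -0.004621  0.006932  0.004621
  E          0.6415     6.839   0.02208     1.166
  solve Keq expr → x = 0.002311; check Q = 1.1860e-06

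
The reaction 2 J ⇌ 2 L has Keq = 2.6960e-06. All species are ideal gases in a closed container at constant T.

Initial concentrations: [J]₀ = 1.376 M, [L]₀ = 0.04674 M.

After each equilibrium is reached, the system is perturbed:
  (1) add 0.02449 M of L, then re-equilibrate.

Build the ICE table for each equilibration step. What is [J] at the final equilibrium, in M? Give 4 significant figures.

Q₀ = 0.001154 vs Keq = 2.6960e-06 ⇒ Q>K, reverse
Step 1:
                    J           L
  I             1.376     0.04674
  C           0.04441    -0.04441
  E              1.42    0.002332
  solve Keq expr → x = -0.0222; check Q = 2.6960e-06
Then add 0.02449 M of L.
Step 2:
                    J           L
  I              1.42     0.02682
  C           0.02445    -0.02445
  E             1.445    0.002372
  solve Keq expr → x = -0.01222; check Q = 2.6960e-06

[J]_eq = 1.445 M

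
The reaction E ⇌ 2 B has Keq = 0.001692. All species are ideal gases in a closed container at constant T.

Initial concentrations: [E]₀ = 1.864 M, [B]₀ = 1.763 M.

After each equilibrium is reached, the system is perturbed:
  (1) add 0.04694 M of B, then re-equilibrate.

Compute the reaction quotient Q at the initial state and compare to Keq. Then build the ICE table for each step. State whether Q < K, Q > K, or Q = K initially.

Q₀ = 1.667 vs Keq = 0.001692 ⇒ Q>K, reverse
Step 1:
                  E         B
  Initial     1.864     1.763
  Change     0.8476    -1.695
  Equil       2.712   0.06774
  solve Keq expr → x = -0.8476; check Q = 0.001692
Then add 0.04694 M of B.
Step 2:
                  E         B
  Initial     2.712    0.1147
  Change    0.02332  -0.04665
  Equil       2.735   0.06803
  solve Keq expr → x = -0.02332; check Q = 0.001692

Q₀ = 1.667; Q > K (proceeds reverse)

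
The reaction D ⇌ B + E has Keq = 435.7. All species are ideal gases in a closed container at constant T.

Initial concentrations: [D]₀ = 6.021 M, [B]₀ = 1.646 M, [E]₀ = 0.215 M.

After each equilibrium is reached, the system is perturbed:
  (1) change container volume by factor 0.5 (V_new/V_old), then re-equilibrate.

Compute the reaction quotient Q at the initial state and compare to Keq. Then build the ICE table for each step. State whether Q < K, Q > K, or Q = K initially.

Q₀ = 0.05878; Q < K (proceeds forward)

Q₀ = 0.05878 vs Keq = 435.7 ⇒ Q<K, forward
Step 1:
                   D          B          E
  init         6.021      1.646      0.215
  Δ           -5.915      5.915      5.915
  eq          0.1064      7.561       6.13
  solve Keq expr → x = 5.915; check Q = 435.7
Then change container volume by factor 0.5 (V_new/V_old).
Step 2:
                   D          B          E
  init        0.2127      15.12      12.26
  Δ           0.2002    -0.2002    -0.2002
  eq           0.413      14.92      12.06
  solve Keq expr → x = -0.2002; check Q = 435.7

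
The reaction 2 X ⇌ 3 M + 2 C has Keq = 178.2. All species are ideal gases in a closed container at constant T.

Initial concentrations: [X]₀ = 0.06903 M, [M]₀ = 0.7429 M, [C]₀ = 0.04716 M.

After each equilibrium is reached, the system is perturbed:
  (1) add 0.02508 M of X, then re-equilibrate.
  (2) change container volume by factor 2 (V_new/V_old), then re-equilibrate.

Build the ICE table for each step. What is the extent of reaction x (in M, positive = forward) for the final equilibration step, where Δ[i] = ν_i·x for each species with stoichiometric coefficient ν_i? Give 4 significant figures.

Q₀ = 0.1914 vs Keq = 178.2 ⇒ Q<K, forward
Step 1:
                   X          M          C
  I          0.06903     0.7429    0.04716
  C         -0.06273    0.09409    0.06273
  E         0.006303      0.837     0.1099
  solve Keq expr → x = 0.03136; check Q = 178.2
Then add 0.02508 M of X.
Step 2:
                   X          M          C
  I          0.03138      0.837     0.1099
  C         -0.02326    0.03489    0.02326
  E          0.00812     0.8719     0.1331
  solve Keq expr → x = 0.01163; check Q = 178.2
Then change container volume by factor 2 (V_new/V_old).
Step 3:
                   X          M          C
  I          0.00406     0.4359    0.06657
  C         -0.00255   0.003825    0.00255
  E          0.00151     0.4398    0.06912
  solve Keq expr → x = 0.001275; check Q = 178.2

x = 0.001275 M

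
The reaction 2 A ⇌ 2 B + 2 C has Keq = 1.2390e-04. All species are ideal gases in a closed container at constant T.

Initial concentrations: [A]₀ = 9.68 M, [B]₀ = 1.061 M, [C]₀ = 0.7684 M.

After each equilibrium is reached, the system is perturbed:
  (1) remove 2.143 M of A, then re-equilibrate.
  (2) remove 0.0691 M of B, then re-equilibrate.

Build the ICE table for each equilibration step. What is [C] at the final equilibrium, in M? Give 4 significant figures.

[C]_eq = 0.2086 M

Q₀ = 0.007093 vs Keq = 1.2390e-04 ⇒ Q>K, reverse
Step 1:
                   A          B          C
  I             9.68      1.061     0.7684
  C           0.5469    -0.5469    -0.5469
  E            10.23     0.5141     0.2215
  solve Keq expr → x = -0.2735; check Q = 1.2390e-04
Then remove 2.143 M of A.
Step 2:
                   A          B          C
  I            8.084     0.5141     0.2215
  C          0.03345   -0.03345   -0.03345
  E            8.117     0.4806      0.188
  solve Keq expr → x = -0.01672; check Q = 1.2390e-04
Then remove 0.0691 M of B.
Step 3:
                   A          B          C
  I            8.117     0.4115      0.188
  C         -0.02058    0.02058    0.02058
  E            8.097     0.4321     0.2086
  solve Keq expr → x = 0.01029; check Q = 1.2390e-04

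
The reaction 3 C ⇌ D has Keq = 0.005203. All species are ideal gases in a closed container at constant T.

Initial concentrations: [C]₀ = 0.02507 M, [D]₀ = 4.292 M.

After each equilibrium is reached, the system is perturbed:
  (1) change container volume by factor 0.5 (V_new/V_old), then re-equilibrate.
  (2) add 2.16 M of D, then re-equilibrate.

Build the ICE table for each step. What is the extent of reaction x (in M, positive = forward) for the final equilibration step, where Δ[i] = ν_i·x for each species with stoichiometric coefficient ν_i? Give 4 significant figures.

Q₀ = 2.7239e+05 vs Keq = 0.005203 ⇒ Q>K, reverse
Step 1:
                    C           D
  I           0.02507       4.292
  C             7.138      -2.379
  E             7.163       1.913
  solve Keq expr → x = -2.379; check Q = 0.005203
Then change container volume by factor 0.5 (V_new/V_old).
Step 2:
                    C           D
  I             14.33       3.825
  C            -4.293       1.431
  E             10.03       5.256
  solve Keq expr → x = 1.431; check Q = 0.005203
Then add 2.16 M of D.
Step 3:
                    C           D
  I             10.03       7.416
  C             1.042     -0.3472
  E             11.08       7.069
  solve Keq expr → x = -0.3472; check Q = 0.005203

x = -0.3472 M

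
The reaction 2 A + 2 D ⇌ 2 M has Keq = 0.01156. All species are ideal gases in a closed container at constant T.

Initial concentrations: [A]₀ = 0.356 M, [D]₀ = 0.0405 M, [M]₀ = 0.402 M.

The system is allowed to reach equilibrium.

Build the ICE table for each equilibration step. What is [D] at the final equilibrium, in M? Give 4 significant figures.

Q₀ = 777.4 vs Keq = 0.01156 ⇒ Q>K, reverse
Step 1:
                   A          D          M
  I            0.356     0.0405      0.402
  C             0.37       0.37      -0.37
  E            0.726     0.4105    0.03204
  solve Keq expr → x = -0.185; check Q = 0.01156

[D]_eq = 0.4105 M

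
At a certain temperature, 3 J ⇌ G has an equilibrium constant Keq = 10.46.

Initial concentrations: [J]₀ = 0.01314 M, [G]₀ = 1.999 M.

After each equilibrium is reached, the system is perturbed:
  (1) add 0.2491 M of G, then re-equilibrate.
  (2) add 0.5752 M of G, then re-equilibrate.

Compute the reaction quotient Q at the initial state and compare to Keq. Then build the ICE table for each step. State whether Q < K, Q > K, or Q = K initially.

Q₀ = 8.8110e+05; Q > K (proceeds reverse)

Q₀ = 8.8110e+05 vs Keq = 10.46 ⇒ Q>K, reverse
Step 1:
                    J           G
  Initial     0.01314       1.999
  Change       0.5449     -0.1816
  Equil         0.558       1.817
  solve Keq expr → x = -0.1816; check Q = 10.46
Then add 0.2491 M of G.
Step 2:
                    J           G
  Initial       0.558       2.066
  Change      0.02367    -0.00789
  Equil        0.5817       2.059
  solve Keq expr → x = -0.00789; check Q = 10.46
Then add 0.5752 M of G.
Step 3:
                    J           G
  Initial      0.5817       2.634
  Change       0.0485    -0.01617
  Equil        0.6302       2.618
  solve Keq expr → x = -0.01617; check Q = 10.46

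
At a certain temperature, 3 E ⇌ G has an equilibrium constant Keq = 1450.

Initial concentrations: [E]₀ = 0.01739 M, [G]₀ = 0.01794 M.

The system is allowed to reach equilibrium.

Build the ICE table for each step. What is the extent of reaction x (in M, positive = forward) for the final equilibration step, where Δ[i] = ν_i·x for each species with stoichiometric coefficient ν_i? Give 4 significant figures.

Q₀ = 3411 vs Keq = 1450 ⇒ Q>K, reverse
Step 1:
                   E          G
  Initial    0.01739    0.01794
  Change    0.004999  -0.001666
  Equil      0.02239    0.01627
  solve Keq expr → x = -0.001666; check Q = 1450

x = -0.001666 M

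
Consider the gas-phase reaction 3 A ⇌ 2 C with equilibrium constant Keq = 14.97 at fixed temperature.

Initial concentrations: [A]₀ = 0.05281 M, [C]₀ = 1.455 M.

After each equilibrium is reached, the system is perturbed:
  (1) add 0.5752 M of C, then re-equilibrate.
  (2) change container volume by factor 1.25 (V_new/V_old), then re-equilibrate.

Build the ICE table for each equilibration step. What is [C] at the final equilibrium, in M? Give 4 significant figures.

[C]_eq = 1.326 M

Q₀ = 1.4374e+04 vs Keq = 14.97 ⇒ Q>K, reverse
Step 1:
                  A         C
  init      0.05281     1.455
  Δ          0.4021    -0.268
  eq         0.4549     1.187
  solve Keq expr → x = -0.134; check Q = 14.97
Then add 0.5752 M of C.
Step 2:
                  A         C
  init       0.4549     1.762
  Δ          0.1192  -0.07944
  eq          0.574     1.683
  solve Keq expr → x = -0.03972; check Q = 14.97
Then change container volume by factor 1.25 (V_new/V_old).
Step 3:
                  A         C
  init       0.4592     1.346
  Δ         0.03047  -0.02031
  eq         0.4897     1.326
  solve Keq expr → x = -0.01016; check Q = 14.97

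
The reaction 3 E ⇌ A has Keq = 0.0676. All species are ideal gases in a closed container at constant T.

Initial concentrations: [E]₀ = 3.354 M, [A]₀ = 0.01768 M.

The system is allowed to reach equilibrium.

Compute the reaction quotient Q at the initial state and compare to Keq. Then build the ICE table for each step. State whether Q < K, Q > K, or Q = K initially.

Q₀ = 4.6859e-04 vs Keq = 0.0676 ⇒ Q<K, forward
Step 1:
                   E          A
  I            3.354    0.01768
  C           -1.418     0.4727
  E            1.936     0.4904
  solve Keq expr → x = 0.4727; check Q = 0.0676

Q₀ = 4.6859e-04; Q < K (proceeds forward)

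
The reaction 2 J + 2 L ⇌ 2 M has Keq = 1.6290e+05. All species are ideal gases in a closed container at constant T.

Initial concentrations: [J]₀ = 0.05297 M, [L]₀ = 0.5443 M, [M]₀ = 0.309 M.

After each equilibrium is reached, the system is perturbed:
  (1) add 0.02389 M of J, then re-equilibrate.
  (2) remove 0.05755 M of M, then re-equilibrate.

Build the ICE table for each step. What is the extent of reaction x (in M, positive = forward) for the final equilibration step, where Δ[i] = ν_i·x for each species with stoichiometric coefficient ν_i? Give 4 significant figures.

x = 1.5052e-04 M

Q₀ = 114.9 vs Keq = 1.6290e+05 ⇒ Q<K, forward
Step 1:
                   J          L          M
  Initial    0.05297     0.5443      0.309
  Change    -0.05116   -0.05116    0.05116
  Equil      0.00181     0.4931     0.3602
  solve Keq expr → x = 0.02558; check Q = 1.6290e+05
Then add 0.02389 M of J.
Step 2:
                   J          L          M
  Initial     0.0257     0.4931     0.3602
  Change    -0.02367   -0.02367    0.02367
  Equil     0.002026     0.4695     0.3838
  solve Keq expr → x = 0.01184; check Q = 1.6290e+05
Then remove 0.05755 M of M.
Step 3:
                   J          L          M
  Initial   0.002026     0.4695     0.3263
  Change  -3.0103e-04 -3.0103e-04 3.0103e-04
  Equil     0.001725     0.4692     0.3266
  solve Keq expr → x = 1.5052e-04; check Q = 1.6290e+05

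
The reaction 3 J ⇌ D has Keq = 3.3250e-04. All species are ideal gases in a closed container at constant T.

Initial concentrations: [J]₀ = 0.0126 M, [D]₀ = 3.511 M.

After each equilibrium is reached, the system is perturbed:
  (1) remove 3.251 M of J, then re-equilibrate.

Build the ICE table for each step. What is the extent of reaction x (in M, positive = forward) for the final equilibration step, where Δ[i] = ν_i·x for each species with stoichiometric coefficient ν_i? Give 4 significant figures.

x = -0.1867 M

Q₀ = 1.7552e+06 vs Keq = 3.3250e-04 ⇒ Q>K, reverse
Step 1:
                    J           D
  I            0.0126       3.511
  C             9.637      -3.212
  E             9.649      0.2987
  solve Keq expr → x = -3.212; check Q = 3.3250e-04
Then remove 3.251 M of J.
Step 2:
                    J           D
  I             6.398      0.2987
  C            0.5601     -0.1867
  E             6.959       0.112
  solve Keq expr → x = -0.1867; check Q = 3.3250e-04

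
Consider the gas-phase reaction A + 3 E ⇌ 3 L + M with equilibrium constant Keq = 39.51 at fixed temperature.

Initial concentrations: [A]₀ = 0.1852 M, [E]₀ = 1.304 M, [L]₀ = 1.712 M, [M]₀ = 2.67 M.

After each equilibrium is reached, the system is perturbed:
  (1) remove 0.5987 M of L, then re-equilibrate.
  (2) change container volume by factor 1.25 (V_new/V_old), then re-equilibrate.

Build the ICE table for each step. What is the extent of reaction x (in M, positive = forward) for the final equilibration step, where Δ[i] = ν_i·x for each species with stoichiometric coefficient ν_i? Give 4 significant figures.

x = 0 M

Q₀ = 32.62 vs Keq = 39.51 ⇒ Q<K, forward
Step 1:
                   A          E          L          M
  I           0.1852      1.304      1.712       2.67
  C         -0.01056   -0.03169    0.03169    0.01056
  E           0.1746      1.272      1.744      2.681
  solve Keq expr → x = 0.01056; check Q = 39.51
Then remove 0.5987 M of L.
Step 2:
                   A          E          L          M
  I           0.1746      1.272      1.145      2.681
  C         -0.05679    -0.1704     0.1704    0.05679
  E           0.1178      1.102      1.315      2.737
  solve Keq expr → x = 0.05679; check Q = 39.51
Then change container volume by factor 1.25 (V_new/V_old).
Step 3:
                   A          E          L          M
  I          0.09427     0.8815      1.052       2.19
  C                0          0          0          0
  E          0.09427     0.8815      1.052       2.19
  solve Keq expr → x = 0; check Q = 39.51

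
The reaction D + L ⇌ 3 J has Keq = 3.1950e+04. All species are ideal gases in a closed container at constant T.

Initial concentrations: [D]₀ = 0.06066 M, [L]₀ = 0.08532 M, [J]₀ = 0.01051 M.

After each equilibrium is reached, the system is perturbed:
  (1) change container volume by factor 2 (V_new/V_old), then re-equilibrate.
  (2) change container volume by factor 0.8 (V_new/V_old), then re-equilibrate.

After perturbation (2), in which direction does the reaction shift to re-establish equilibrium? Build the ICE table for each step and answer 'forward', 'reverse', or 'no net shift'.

Direction: reverse

Q₀ = 2.2431e-04 vs Keq = 3.1950e+04 ⇒ Q<K, forward
Step 1:
                   D          L          J
  init       0.06066    0.08532    0.01051
  Δ         -0.06065   -0.06065      0.182
  eq      9.0452e-06    0.02467     0.1925
  solve Keq expr → x = 0.06065; check Q = 3.1950e+04
Then change container volume by factor 2 (V_new/V_old).
Step 2:
                   D          L          J
  init    4.5226e-06    0.01233    0.09623
  Δ       -2.2604e-06 -2.2604e-06 6.7812e-06
  eq      2.2622e-06    0.01233    0.09624
  solve Keq expr → x = 2.2604e-06; check Q = 3.1950e+04
Then change container volume by factor 0.8 (V_new/V_old).
Step 3:
                   D          L          J
  init    2.8277e-06    0.01542     0.1203
  Δ       7.0659e-07 7.0659e-07 -2.1198e-06
  eq      3.5343e-06    0.01542     0.1203
  solve Keq expr → x = -7.0659e-07; check Q = 3.1950e+04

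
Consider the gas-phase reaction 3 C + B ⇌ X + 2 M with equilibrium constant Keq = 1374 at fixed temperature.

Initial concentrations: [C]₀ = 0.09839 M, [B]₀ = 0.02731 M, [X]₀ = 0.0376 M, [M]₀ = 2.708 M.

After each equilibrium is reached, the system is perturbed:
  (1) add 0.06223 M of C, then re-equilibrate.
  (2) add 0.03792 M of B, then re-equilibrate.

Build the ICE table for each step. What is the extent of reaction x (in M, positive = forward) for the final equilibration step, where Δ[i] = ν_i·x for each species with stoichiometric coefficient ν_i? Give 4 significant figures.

x = 0.007851 M

Q₀ = 1.0600e+04 vs Keq = 1374 ⇒ Q>K, reverse
Step 1:
                   C          B          X          M
  init       0.09839    0.02731     0.0376      2.708
  Δ          0.04373    0.01458   -0.01458   -0.02915
  eq          0.1421    0.04189    0.02302      2.679
  solve Keq expr → x = -0.01458; check Q = 1374
Then add 0.06223 M of C.
Step 2:
                   C          B          X          M
  init        0.2044    0.04189    0.02302      2.679
  Δ         -0.02908  -0.009693   0.009693    0.01939
  eq          0.1753    0.03219    0.03272      2.698
  solve Keq expr → x = 0.009693; check Q = 1374
Then add 0.03792 M of B.
Step 3:
                   C          B          X          M
  init        0.1753    0.07011    0.03272      2.698
  Δ         -0.02355  -0.007851   0.007851     0.0157
  eq          0.1517    0.06226    0.04057      2.714
  solve Keq expr → x = 0.007851; check Q = 1374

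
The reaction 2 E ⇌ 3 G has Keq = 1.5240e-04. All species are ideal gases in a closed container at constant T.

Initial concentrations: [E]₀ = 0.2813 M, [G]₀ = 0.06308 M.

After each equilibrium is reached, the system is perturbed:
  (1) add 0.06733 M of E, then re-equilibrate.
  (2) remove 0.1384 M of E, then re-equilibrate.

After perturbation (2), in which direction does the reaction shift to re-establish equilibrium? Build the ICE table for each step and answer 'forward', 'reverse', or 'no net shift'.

Q₀ = 0.003172 vs Keq = 1.5240e-04 ⇒ Q>K, reverse
Step 1:
                    E           G
  I            0.2813     0.06308
  C           0.02584    -0.03876
  E            0.3071     0.02432
  solve Keq expr → x = -0.01292; check Q = 1.5240e-04
Then add 0.06733 M of E.
Step 2:
                    E           G
  I            0.3745     0.02432
  C         -0.002217    0.003325
  E            0.3723     0.02764
  solve Keq expr → x = 0.001108; check Q = 1.5240e-04
Then remove 0.1384 M of E.
Step 3:
                    E           G
  I            0.2339     0.02764
  C          0.004729   -0.007094
  E            0.2386     0.02055
  solve Keq expr → x = -0.002365; check Q = 1.5240e-04

Direction: reverse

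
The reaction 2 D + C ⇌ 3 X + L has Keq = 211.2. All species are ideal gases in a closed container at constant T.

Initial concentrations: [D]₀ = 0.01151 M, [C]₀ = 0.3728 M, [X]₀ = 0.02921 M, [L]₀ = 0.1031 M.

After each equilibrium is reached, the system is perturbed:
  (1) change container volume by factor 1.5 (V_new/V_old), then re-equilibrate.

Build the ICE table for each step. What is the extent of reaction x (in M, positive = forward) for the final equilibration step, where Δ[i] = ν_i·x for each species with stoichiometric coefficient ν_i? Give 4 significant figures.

x = 2.2185e-05 M

Q₀ = 0.05203 vs Keq = 211.2 ⇒ Q<K, forward
Step 1:
                    D           C           X           L
  Initial     0.01151      0.3728     0.02921      0.1031
  Change     -0.01114   -0.005571     0.01671    0.005571
  Equil    3.6837e-04      0.3672     0.04592      0.1087
  solve Keq expr → x = 0.005571; check Q = 211.2
Then change container volume by factor 1.5 (V_new/V_old).
Step 2:
                    D           C           X           L
  Initial  2.4558e-04      0.2448     0.03061     0.07245
  Change  -4.4370e-05 -2.2185e-05  6.6555e-05  2.2185e-05
  Equil    2.0121e-04      0.2448     0.03068     0.07247
  solve Keq expr → x = 2.2185e-05; check Q = 211.2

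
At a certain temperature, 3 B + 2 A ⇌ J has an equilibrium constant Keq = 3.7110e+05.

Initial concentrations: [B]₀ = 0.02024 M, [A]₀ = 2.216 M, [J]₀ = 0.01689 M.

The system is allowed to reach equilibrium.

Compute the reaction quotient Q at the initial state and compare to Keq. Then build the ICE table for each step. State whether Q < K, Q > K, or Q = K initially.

Q₀ = 414.8; Q < K (proceeds forward)

Q₀ = 414.8 vs Keq = 3.7110e+05 ⇒ Q<K, forward
Step 1:
                  B         A         J
  I         0.02024     2.216   0.01689
  C        -0.01791  -0.01194  0.005969
  E        0.002332     2.204   0.02286
  solve Keq expr → x = 0.005969; check Q = 3.7110e+05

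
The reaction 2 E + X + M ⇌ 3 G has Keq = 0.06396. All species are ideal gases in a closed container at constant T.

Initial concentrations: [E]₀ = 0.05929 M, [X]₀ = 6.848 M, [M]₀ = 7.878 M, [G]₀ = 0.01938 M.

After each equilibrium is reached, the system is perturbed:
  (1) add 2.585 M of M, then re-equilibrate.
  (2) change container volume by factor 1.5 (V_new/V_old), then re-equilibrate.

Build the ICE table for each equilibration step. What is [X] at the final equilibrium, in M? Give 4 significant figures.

Q₀ = 3.8381e-05 vs Keq = 0.06396 ⇒ Q<K, forward
Step 1:
                    E           X           M           G
  Initial     0.05929       6.848       7.878     0.01938
  Change     -0.04534    -0.02267    -0.02267     0.06801
  Equil       0.01395       6.825       7.855     0.08739
  solve Keq expr → x = 0.02267; check Q = 0.06396
Then add 2.585 M of M.
Step 2:
                    E           X           M           G
  Initial     0.01395       6.825       10.44     0.08739
  Change    -0.001407 -7.0373e-04 -7.0373e-04    0.002111
  Equil       0.01254       6.825       10.44      0.0895
  solve Keq expr → x = 7.0373e-04; check Q = 0.06396
Then change container volume by factor 1.5 (V_new/V_old).
Step 3:
                    E           X           M           G
  Initial    0.008362        4.55        6.96     0.05967
  Change     0.001358  6.7906e-04  6.7906e-04   -0.002037
  Equil       0.00972        4.55        6.96     0.05763
  solve Keq expr → x = -6.7906e-04; check Q = 0.06396

[X]_eq = 4.55 M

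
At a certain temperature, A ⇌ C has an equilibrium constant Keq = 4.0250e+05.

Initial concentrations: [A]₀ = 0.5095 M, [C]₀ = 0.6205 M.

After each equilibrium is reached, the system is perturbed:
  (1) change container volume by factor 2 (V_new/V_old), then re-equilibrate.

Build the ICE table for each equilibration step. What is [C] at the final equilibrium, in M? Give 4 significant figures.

Q₀ = 1.218 vs Keq = 4.0250e+05 ⇒ Q<K, forward
Step 1:
                   A          C
  init        0.5095     0.6205
  Δ          -0.5095     0.5095
  eq      2.8074e-06       1.13
  solve Keq expr → x = 0.5095; check Q = 4.0250e+05
Then change container volume by factor 2 (V_new/V_old).
Step 2:
                   A          C
  init    1.4037e-06      0.565
  Δ                0          0
  eq      1.4037e-06      0.565
  solve Keq expr → x = 0; check Q = 4.0250e+05

[C]_eq = 0.565 M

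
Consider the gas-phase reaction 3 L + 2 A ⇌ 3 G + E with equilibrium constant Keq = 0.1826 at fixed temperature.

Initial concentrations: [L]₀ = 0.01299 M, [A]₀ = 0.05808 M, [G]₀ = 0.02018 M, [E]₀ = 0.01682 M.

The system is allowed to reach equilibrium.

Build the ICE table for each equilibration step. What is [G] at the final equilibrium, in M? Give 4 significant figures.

Q₀ = 18.69 vs Keq = 0.1826 ⇒ Q>K, reverse
Step 1:
                  L         A         G         E
  I         0.01299   0.05808   0.02018   0.01682
  C         0.01088  0.007255  -0.01088 -0.003627
  E         0.02387   0.06533  0.009298   0.01319
  solve Keq expr → x = -0.003627; check Q = 0.1826

[G]_eq = 0.009298 M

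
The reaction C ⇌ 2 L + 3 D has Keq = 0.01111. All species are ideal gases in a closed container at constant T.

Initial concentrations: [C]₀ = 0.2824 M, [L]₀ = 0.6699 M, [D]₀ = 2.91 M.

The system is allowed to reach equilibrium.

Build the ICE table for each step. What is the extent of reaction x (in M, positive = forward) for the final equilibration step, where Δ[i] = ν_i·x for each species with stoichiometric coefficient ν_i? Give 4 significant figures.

Q₀ = 39.16 vs Keq = 0.01111 ⇒ Q>K, reverse
Step 1:
                  C         L         D
  init       0.2824    0.6699      2.91
  Δ          0.3199   -0.6399   -0.9598
  eq         0.6023   0.03004      1.95
  solve Keq expr → x = -0.3199; check Q = 0.01111

x = -0.3199 M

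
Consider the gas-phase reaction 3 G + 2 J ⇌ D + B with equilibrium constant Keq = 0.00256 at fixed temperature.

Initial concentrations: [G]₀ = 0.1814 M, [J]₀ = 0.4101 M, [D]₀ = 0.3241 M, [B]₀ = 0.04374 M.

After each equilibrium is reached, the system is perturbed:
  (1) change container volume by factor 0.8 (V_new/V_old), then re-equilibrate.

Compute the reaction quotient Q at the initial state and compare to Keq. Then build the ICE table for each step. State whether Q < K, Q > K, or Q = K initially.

Q₀ = 14.12 vs Keq = 0.00256 ⇒ Q>K, reverse
Step 1:
                    G           J           D           B
  I            0.1814      0.4101      0.3241     0.04374
  C             0.131     0.08734    -0.04367    -0.04367
  E            0.3124      0.4974      0.2804  6.8880e-05
  solve Keq expr → x = -0.04367; check Q = 0.00256
Then change container volume by factor 0.8 (V_new/V_old).
Step 2:
                    G           J           D           B
  I            0.3905      0.6218      0.3505  8.6100e-05
  C       -2.4486e-04 -1.6324e-04  8.1620e-05  8.1620e-05
  E            0.3903      0.6216      0.3506  1.6772e-04
  solve Keq expr → x = 8.1620e-05; check Q = 0.00256

Q₀ = 14.12; Q > K (proceeds reverse)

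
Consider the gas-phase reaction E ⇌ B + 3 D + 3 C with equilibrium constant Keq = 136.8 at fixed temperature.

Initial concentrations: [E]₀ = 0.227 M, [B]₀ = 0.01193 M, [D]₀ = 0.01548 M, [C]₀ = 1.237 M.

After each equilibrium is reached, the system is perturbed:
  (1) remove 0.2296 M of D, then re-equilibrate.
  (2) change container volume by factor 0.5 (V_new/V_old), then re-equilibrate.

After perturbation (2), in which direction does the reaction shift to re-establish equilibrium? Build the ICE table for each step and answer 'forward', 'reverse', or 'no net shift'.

Q₀ = 3.6901e-07 vs Keq = 136.8 ⇒ Q<K, forward
Step 1:
                    E           B           D           C
  init          0.227     0.01193     0.01548       1.237
  Δ           -0.2232      0.2232      0.6695      0.6695
  eq         0.003828      0.2351       0.685       1.907
  solve Keq expr → x = 0.2232; check Q = 136.8
Then remove 0.2296 M of D.
Step 2:
                    E           B           D           C
  init       0.003828      0.2351      0.4554       1.907
  Δ         -0.002616    0.002616    0.007848    0.007848
  eq         0.001212      0.2377      0.4632       1.914
  solve Keq expr → x = 0.002616; check Q = 136.8
Then change container volume by factor 0.5 (V_new/V_old).
Step 3:
                    E           B           D           C
  init       0.002424      0.4754      0.9265       3.829
  Δ           0.05948    -0.05948     -0.1784     -0.1784
  eq           0.0619       0.416       0.748        3.65
  solve Keq expr → x = -0.05948; check Q = 136.8

Direction: reverse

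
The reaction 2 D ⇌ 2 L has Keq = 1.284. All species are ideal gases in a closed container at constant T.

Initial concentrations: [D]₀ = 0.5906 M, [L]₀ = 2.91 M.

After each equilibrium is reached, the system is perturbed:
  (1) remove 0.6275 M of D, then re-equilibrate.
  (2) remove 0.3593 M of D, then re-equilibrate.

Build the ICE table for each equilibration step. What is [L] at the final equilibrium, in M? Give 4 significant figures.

[L]_eq = 1.335 M

Q₀ = 24.28 vs Keq = 1.284 ⇒ Q>K, reverse
Step 1:
                    D           L
  init         0.5906        2.91
  Δ              1.05       -1.05
  eq            1.641        1.86
  solve Keq expr → x = -0.5252; check Q = 1.284
Then remove 0.6275 M of D.
Step 2:
                    D           L
  init          1.014        1.86
  Δ            0.3333     -0.3333
  eq            1.347       1.526
  solve Keq expr → x = -0.1667; check Q = 1.284
Then remove 0.3593 M of D.
Step 3:
                    D           L
  init         0.9876       1.526
  Δ            0.1909     -0.1909
  eq            1.178       1.335
  solve Keq expr → x = -0.09543; check Q = 1.284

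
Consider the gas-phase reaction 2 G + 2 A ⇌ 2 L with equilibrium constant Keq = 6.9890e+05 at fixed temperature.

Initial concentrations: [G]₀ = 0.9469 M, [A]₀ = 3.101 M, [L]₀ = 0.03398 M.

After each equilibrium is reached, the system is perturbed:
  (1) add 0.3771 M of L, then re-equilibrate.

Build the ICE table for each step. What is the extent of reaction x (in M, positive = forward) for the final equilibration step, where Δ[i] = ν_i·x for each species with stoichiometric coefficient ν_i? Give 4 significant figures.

x = -1.0458e-04 M

Q₀ = 1.3392e-04 vs Keq = 6.9890e+05 ⇒ Q<K, forward
Step 1:
                    G           A           L
  Initial      0.9469       3.101     0.03398
  Change      -0.9464     -0.9464      0.9464
  Equil    5.4424e-04       2.155      0.9803
  solve Keq expr → x = 0.4732; check Q = 6.9890e+05
Then add 0.3771 M of L.
Step 2:
                    G           A           L
  Initial  5.4424e-04       2.155       1.357
  Change   2.0916e-04  2.0916e-04 -2.0916e-04
  Equil    7.5340e-04       2.155       1.357
  solve Keq expr → x = -1.0458e-04; check Q = 6.9890e+05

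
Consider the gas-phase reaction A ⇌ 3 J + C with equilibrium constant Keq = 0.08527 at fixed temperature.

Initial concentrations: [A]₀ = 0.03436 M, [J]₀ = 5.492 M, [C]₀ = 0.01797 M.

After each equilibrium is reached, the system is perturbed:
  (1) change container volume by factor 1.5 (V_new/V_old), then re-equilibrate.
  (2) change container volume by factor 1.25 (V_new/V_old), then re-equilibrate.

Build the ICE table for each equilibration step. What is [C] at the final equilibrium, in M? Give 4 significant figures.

Q₀ = 86.63 vs Keq = 0.08527 ⇒ Q>K, reverse
Step 1:
                  A         J         C
  init      0.03436     5.492   0.01797
  Δ         0.01794  -0.05383  -0.01794
  eq         0.0523     5.438 2.7730e-05
  solve Keq expr → x = -0.01794; check Q = 0.08527
Then change container volume by factor 1.5 (V_new/V_old).
Step 2:
                  A         J         C
  init      0.03487     3.625 1.8487e-05
  Δ       -4.3821e-05 1.3146e-04 4.3821e-05
  eq        0.03482     3.626 6.2308e-05
  solve Keq expr → x = 4.3821e-05; check Q = 0.08527
Then change container volume by factor 1.25 (V_new/V_old).
Step 3:
                  A         J         C
  init      0.02786       2.9 4.9847e-05
  Δ       -4.7331e-05 1.4199e-04 4.7331e-05
  eq        0.02781     2.901 9.7177e-05
  solve Keq expr → x = 4.7331e-05; check Q = 0.08527

[C]_eq = 9.7177e-05 M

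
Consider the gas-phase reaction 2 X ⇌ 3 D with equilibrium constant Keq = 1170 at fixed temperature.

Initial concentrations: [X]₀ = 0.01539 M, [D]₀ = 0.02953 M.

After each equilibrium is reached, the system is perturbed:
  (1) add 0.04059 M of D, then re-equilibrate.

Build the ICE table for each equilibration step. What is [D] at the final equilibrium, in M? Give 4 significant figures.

Q₀ = 0.1087 vs Keq = 1170 ⇒ Q<K, forward
Step 1:
                    X           D
  init        0.01539     0.02953
  Δ          -0.01504     0.02256
  eq       3.4760e-04     0.05209
  solve Keq expr → x = 0.007521; check Q = 1170
Then add 0.04059 M of D.
Step 2:
                    X           D
  init     3.4760e-04     0.09268
  Δ        4.6796e-04 -7.0194e-04
  eq       8.1557e-04     0.09198
  solve Keq expr → x = -2.3398e-04; check Q = 1170

[D]_eq = 0.09198 M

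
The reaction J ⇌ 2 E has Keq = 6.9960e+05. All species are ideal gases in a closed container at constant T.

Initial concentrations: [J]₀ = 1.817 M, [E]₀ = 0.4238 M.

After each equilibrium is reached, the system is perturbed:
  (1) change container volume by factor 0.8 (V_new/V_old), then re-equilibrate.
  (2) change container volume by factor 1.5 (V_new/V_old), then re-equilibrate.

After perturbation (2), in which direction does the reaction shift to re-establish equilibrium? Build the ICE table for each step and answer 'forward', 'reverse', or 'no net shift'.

Direction: forward

Q₀ = 0.09885 vs Keq = 6.9960e+05 ⇒ Q<K, forward
Step 1:
                   J          E
  init         1.817     0.4238
  Δ           -1.817      3.634
  eq      2.3535e-05      4.058
  solve Keq expr → x = 1.817; check Q = 6.9960e+05
Then change container volume by factor 0.8 (V_new/V_old).
Step 2:
                   J          E
  init    2.9419e-05      5.072
  Δ       7.3546e-06 -1.4709e-05
  eq      3.6774e-05      5.072
  solve Keq expr → x = -7.3546e-06; check Q = 6.9960e+05
Then change container volume by factor 1.5 (V_new/V_old).
Step 3:
                   J          E
  init    2.4516e-05      3.381
  Δ       -8.1718e-06 1.6344e-05
  eq      1.6344e-05      3.381
  solve Keq expr → x = 8.1718e-06; check Q = 6.9960e+05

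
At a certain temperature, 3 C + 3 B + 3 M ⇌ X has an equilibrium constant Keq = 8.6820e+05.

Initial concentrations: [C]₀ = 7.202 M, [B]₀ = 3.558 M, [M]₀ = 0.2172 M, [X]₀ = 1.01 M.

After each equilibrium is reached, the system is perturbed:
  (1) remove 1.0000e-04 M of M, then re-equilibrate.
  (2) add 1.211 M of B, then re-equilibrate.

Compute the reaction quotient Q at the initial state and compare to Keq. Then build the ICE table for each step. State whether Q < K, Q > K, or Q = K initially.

Q₀ = 0.005858 vs Keq = 8.6820e+05 ⇒ Q<K, forward
Step 1:
                   C          B          M          X
  I            7.202      3.558     0.2172       1.01
  C          -0.2167    -0.2167    -0.2167    0.07225
  E            6.985      3.341 4.6111e-04      1.082
  solve Keq expr → x = 0.07225; check Q = 8.6820e+05
Then remove 1.0000e-04 M of M.
Step 2:
                   C          B          M          X
  I            6.985      3.341 3.6111e-04      1.082
  C       9.9975e-05 9.9975e-05 9.9975e-05 -3.3325e-05
  E            6.985      3.341 4.6109e-04      1.082
  solve Keq expr → x = -3.3325e-05; check Q = 8.6820e+05
Then add 1.211 M of B.
Step 3:
                   C          B          M          X
  I            6.985      4.552 4.6109e-04      1.082
  C       -1.2264e-04 -1.2264e-04 -1.2264e-04 4.0879e-05
  E            6.985      4.552 3.3845e-04      1.082
  solve Keq expr → x = 4.0879e-05; check Q = 8.6820e+05

Q₀ = 0.005858; Q < K (proceeds forward)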